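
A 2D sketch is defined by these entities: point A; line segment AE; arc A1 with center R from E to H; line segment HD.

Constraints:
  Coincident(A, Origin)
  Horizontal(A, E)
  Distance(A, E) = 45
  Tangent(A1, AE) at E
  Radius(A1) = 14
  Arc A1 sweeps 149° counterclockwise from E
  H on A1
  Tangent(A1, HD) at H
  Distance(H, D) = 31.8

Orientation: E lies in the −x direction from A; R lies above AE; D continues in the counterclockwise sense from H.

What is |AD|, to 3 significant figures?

77.6

A is at the origin; AE is horizontal with |AE| = 45.0 and E on the −x side, so E = (-45.0, 0.00). Tangency of A1 to AE means the radius RE is perpendicular to AE, so R = E + (0, 14) = (-45.0, 14.0). On A1, E sits at bearing -90° from R; a 149° counterclockwise sweep puts H at bearing 59°, so H = R + 14.0·(cos 59°, sin 59°) = (-37.8, 26.0). A1 meets HD tangentially, so RH is at right angles to HD, so HD runs along (−sin 59°, cos 59°); with |HD| = 31.8, D = (-65.0, 42.4). Then |AD| = |D − A| = 77.6.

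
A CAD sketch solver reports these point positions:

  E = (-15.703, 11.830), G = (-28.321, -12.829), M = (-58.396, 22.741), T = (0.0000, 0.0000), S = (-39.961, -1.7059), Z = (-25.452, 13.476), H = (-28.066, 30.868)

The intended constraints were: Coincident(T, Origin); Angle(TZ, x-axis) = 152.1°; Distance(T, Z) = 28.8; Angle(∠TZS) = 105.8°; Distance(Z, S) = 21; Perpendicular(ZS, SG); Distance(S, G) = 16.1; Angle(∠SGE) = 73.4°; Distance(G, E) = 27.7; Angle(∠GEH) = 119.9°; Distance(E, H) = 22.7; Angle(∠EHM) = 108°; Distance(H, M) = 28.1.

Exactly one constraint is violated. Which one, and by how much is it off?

Distance(H, M) = 28.1 — off by 3.30.

T = (0.00, 0.00) ✓; TZ at 152.1° ✓; |TZ| = 28.80 ✓; ∠TZS = 105.8° ✓; |ZS| = 21.00 ✓; ∠(ZS, SG) = 90.00° ✓; |SG| = 16.10 ✓; ∠SGE = 73.40° ✓; |GE| = 27.70 ✓; ∠GEH = 119.9° ✓; |EH| = 22.70 ✓; ∠EHM = 108.0° ✓; |HM| = 31.40 ✗.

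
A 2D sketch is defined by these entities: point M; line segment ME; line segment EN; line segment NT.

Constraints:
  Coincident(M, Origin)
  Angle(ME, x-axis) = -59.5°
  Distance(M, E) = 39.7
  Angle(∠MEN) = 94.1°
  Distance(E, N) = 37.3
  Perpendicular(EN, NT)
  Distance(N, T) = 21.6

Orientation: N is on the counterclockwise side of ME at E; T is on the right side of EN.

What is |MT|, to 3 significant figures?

73.2

∠MEN = 94.1°, so EN runs at -59.5° + (180° − 94.1°) = 26.4° from the x-axis; with |EN| = 37.3, N = E + 37.3·(cos 26.4°, sin 26.4°) = (53.6, -17.6). EN is perpendicular to NT; with |NT| = 21.6 on the right of EN, T = N + 21.6·(0.445, -0.896) = (63.2, -37.0). Then |MT| = |T − M| = 73.2.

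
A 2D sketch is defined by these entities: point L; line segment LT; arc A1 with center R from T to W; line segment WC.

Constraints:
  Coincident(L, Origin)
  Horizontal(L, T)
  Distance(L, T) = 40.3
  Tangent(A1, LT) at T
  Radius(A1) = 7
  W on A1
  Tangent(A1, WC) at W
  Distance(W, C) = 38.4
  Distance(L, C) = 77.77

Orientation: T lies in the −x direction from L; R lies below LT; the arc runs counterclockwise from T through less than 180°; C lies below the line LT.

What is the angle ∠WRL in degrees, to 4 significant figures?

127.1°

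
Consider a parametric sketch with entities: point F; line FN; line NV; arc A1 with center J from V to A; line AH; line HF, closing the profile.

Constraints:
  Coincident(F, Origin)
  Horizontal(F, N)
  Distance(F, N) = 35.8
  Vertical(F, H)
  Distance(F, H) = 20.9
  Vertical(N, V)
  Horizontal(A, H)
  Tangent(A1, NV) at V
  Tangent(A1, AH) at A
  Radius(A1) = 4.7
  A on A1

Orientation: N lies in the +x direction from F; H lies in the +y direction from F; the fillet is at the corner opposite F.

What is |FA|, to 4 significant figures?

37.47

The virtual corner opposite F is at (35.80, 20.90). Since A1 is tangent to NV there, JV ⟂ NV and tangency of A1 to AH means the radius JA is perpendicular to AH, with radius 4.7, so the center J sits 4.7 in from both sides at J = (31.10, 16.20). That places the tangent points at V = (35.80, 16.20) on NV and A = (31.10, 20.90) on AH. Then |FA| = |A − F| = 37.47.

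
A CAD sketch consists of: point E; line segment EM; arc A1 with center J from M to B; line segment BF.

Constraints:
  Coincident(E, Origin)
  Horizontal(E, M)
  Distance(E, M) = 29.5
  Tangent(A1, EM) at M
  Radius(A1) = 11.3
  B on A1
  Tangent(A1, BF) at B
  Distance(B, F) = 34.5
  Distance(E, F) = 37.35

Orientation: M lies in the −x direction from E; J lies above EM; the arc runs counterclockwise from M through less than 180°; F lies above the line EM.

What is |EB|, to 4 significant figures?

20.37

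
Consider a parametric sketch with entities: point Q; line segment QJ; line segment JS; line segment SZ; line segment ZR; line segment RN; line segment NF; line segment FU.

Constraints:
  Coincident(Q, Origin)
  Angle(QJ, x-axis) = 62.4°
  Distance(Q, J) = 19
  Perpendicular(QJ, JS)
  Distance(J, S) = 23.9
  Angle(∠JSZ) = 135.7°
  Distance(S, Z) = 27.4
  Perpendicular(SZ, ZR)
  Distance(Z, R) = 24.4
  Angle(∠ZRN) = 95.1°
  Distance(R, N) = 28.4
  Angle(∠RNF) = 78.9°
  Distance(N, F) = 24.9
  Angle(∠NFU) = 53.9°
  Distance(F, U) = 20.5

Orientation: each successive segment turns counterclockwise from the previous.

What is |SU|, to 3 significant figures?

23.2

Q is at the origin; QJ runs at 62.4° with length 19.0, so J = (8.80, 16.8). The perpendicularity gives JS at right angles to QJ, so JS runs at 152°; with |JS| = 23.9, S = (-12.4, 27.9). ∠JSZ = 135.7° gives SZ at -163° from the x-axis; with |SZ| = 27.4, Z = (-38.6, 20.0). SZ is perpendicular to ZR, so ZR runs at -73.3°; with |ZR| = 24.4, R = (-31.6, -3.33). ∠ZRN = 95.1° gives RN at 11.6° from the x-axis; with |RN| = 28.4, N = (-3.79, 2.38). ∠RNF = 78.9° gives NF at 113° from the x-axis; with |NF| = 24.9, F = (-13.4, 25.3). ∠NFU = 53.9° gives FU at -121° from the x-axis; with |FU| = 20.5, U = (-24.0, 7.81). Then |SU| = |U − S| = 23.2.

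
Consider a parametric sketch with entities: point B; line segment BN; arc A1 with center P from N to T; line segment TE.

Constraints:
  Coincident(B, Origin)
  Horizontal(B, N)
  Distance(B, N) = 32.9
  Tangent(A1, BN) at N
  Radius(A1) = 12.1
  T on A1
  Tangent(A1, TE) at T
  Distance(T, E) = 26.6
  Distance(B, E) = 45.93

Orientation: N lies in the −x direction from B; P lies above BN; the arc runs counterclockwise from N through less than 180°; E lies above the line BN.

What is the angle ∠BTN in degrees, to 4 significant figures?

100.2°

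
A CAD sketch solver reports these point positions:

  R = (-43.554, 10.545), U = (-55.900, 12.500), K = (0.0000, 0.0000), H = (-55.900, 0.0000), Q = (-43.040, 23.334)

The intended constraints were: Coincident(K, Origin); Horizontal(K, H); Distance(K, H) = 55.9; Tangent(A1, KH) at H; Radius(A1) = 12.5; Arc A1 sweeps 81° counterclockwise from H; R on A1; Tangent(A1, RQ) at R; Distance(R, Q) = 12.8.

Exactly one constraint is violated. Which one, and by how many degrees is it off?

Tangent(A1, RQ) at R — off by 6.70°.

K = (0.00, 0.00) ✓; K.y = 0.00, H.y = 0.00 ✓; |KH| = 55.90 ✓; ∠(UH, HK) = 90.00° ✓; |UH| = 12.50 ✓; bearing(U→R) − bearing(U→H) = 81.00° ✓; |UR| = 12.50 ✓; ∠(UR, RQ) = 83.30° ✗; |RQ| = 12.80 ✓.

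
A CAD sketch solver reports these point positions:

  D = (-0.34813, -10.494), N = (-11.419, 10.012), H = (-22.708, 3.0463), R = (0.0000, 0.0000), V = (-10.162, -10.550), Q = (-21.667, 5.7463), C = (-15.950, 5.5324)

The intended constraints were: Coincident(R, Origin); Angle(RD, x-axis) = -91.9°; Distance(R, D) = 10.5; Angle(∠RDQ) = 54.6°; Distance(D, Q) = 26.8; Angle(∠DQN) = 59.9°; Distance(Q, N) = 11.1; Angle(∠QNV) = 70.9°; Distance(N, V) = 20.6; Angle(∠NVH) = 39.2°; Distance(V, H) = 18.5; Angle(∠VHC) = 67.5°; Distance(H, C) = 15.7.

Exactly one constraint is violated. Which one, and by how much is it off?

Distance(H, C) = 15.7 — off by 8.50.

R = (0.00, 0.00) ✓; RD at -91.90° ✓; |RD| = 10.50 ✓; ∠RDQ = 54.60° ✓; |DQ| = 26.80 ✓; ∠DQN = 59.90° ✓; |QN| = 11.10 ✓; ∠QNV = 70.90° ✓; |NV| = 20.60 ✓; ∠NVH = 39.20° ✓; |VH| = 18.50 ✓; ∠VHC = 67.50° ✓; |HC| = 7.201 ✗.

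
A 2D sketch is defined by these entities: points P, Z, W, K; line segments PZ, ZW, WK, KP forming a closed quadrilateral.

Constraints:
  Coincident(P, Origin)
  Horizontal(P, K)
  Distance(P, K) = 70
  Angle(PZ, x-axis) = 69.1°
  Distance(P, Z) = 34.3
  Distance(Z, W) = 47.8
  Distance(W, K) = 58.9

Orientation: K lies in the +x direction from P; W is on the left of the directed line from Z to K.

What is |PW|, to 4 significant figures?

77.67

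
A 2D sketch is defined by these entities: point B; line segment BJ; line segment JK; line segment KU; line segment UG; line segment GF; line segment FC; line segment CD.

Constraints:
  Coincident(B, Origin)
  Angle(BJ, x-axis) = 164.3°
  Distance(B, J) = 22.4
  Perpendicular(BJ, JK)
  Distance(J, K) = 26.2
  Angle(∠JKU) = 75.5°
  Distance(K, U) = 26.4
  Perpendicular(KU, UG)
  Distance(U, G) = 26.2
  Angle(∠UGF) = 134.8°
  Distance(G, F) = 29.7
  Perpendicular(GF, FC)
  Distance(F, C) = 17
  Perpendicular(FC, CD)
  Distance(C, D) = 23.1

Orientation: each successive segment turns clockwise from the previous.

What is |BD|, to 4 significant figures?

18.53

B is at the origin; BJ runs at 164.3° with length 22.4, so J = (-21.56, 6.061). BJ ⟂ JK, so JK runs at 74.30°; with |JK| = 26.2, K = (-14.47, 31.28). ∠JKU = 75.5° gives KU at -30.20° from the x-axis; with |KU| = 26.4, U = (8.342, 18.00). The perpendicularity gives UG at right angles to KU, so UG runs at -120.2°; with |UG| = 26.2, G = (-4.837, -4.640). ∠UGF = 134.8° gives GF at -165.4° from the x-axis; with |GF| = 29.7, F = (-33.58, -12.13). GF is perpendicular to FC, so FC runs at 104.6°; with |FC| = 17.0, C = (-37.86, 4.325). The perpendicularity gives CD at right angles to FC, so CD runs at 14.60°; with |CD| = 23.1, D = (-15.51, 10.15). Then |BD| = |D − B| = 18.53.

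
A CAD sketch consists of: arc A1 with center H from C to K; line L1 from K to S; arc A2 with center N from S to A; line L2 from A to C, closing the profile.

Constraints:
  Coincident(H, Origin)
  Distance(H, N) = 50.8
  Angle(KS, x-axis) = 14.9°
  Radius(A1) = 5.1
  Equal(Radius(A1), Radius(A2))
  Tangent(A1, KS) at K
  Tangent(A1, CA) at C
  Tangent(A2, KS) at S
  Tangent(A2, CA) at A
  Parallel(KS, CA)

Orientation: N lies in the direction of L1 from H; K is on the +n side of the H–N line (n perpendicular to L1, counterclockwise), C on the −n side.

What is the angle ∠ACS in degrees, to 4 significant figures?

11.35°

The slot axis is L1's direction at 14.9°, so u = (cos 14.9°, sin 14.9°) = (0.9664, 0.2571) and n = (−sin 14.9°, cos 14.9°) = (-0.2571, 0.9664). H is at the origin and N lies 50.8 along u from H, so N = 50.8·u = (49.09, 13.06). Tangency of A1 to both parallel lines with radius 5.1 puts K and C at H ± 5.1·n: K = (-1.311, 4.929), C = (1.311, -4.929). Equal radii place S and A the same way about N: S = N + 5.1·n = (47.78, 17.99), A = N − 5.1·n = (50.40, 8.134). Then cos ∠ACS = CA·CS / (|CA||CS|), giving 11.35°.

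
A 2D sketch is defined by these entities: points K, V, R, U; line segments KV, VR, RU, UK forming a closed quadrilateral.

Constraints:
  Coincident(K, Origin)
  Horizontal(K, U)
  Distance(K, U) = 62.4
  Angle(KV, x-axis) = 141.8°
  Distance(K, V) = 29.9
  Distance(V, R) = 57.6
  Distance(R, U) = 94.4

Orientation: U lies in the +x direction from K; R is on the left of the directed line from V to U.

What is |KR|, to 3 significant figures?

71.0

Checks: |VR| = 57.60 ✓; |RU| = 94.40 ✓.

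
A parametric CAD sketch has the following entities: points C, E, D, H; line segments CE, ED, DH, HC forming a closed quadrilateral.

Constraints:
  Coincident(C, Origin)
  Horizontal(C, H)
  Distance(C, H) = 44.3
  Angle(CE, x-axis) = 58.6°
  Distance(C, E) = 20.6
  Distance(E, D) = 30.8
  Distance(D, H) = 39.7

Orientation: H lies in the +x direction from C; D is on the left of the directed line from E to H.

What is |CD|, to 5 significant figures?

50.888

Checks: |CH| = 44.30 ✓; |CE| = 20.60 ✓; |ED| = 30.80 ✓; |DH| = 39.70 ✓.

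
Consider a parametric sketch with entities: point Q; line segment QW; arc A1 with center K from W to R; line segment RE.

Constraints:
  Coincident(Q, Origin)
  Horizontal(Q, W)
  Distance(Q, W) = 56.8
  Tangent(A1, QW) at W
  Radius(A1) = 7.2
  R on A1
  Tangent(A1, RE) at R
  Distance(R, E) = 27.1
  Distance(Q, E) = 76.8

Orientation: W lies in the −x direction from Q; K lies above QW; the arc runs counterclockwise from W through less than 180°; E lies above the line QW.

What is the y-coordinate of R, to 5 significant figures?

12.063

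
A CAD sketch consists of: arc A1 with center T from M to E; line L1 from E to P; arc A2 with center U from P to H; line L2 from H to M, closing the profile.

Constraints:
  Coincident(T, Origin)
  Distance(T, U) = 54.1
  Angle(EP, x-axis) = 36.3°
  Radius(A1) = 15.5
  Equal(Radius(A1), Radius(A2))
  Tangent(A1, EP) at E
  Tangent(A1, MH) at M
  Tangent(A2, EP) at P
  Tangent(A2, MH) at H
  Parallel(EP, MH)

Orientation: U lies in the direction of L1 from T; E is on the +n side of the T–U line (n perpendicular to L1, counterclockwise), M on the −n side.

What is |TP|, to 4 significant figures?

56.28

Tangency of A1 to both parallel lines with radius 15.5 puts E and M at T ± 15.5·n: E = (-9.176, 12.49), M = (9.176, -12.49). Equal radii place P and H the same way about U: P = U + 15.5·n = (34.42, 44.52), H = U − 15.5·n = (52.78, 19.54). Then |TP| = |P − T| = 56.28.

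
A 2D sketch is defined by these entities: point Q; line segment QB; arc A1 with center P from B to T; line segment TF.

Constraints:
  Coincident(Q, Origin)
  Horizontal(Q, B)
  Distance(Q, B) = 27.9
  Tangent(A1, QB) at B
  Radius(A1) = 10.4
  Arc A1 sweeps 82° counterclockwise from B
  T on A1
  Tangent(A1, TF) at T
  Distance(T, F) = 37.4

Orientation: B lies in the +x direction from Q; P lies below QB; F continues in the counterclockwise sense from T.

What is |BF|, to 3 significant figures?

48.5

On A1, B sits at bearing 90° from P; an 82° counterclockwise sweep puts T at bearing 172°, so T = P + 10.4·(cos 172°, sin 172°) = (17.6, -8.95). A1 meets TF tangentially, so PT is at right angles to TF, so TF runs along (−sin 172°, cos 172°); with |TF| = 37.4, F = (12.4, -46.0). Then |BF| = |F − B| = 48.5.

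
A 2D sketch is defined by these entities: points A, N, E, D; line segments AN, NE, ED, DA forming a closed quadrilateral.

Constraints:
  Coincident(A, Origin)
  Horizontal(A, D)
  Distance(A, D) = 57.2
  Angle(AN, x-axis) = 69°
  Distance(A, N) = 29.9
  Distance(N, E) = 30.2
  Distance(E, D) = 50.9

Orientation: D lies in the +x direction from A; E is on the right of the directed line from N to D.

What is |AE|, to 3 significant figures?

6.64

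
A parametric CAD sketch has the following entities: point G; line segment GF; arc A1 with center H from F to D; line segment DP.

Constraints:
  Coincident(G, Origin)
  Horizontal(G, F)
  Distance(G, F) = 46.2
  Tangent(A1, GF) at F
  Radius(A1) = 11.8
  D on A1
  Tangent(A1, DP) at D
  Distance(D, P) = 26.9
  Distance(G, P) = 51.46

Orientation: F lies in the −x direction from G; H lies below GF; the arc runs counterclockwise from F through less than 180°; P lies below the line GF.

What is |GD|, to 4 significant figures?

57.87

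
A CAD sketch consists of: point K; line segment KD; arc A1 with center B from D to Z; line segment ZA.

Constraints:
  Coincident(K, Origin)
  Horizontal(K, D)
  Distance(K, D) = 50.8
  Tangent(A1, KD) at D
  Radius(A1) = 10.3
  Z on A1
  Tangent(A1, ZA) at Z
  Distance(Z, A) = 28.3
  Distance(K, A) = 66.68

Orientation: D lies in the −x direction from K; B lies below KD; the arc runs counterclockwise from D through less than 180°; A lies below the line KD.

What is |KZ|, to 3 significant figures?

62.1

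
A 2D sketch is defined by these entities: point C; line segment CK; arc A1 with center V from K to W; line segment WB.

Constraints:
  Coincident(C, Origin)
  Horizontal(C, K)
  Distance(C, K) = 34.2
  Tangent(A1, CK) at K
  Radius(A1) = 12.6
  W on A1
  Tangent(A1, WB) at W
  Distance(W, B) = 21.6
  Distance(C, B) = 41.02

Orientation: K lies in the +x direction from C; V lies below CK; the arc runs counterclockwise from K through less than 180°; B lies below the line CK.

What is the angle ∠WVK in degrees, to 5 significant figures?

91.479°

C is at the origin; C and K share the same y with |CK| = 34.2 and K on the +x side, so K = (34.200, 0.0000). Since A1 is tangent to CK there, VK ⟂ CK, so V = K + (0, -12.6) = (34.200, -12.600). Since VW ⟂ WB (tangency), |VB| = √(12.6² + 21.6²) = 25.006 regardless of where W sits on A1. So B lies on both circle(C, 41.02) and circle(V, 25.006); the below-CK intersection is B = (22.162, -34.518). W is the foot of the tangent from B: W = (21.604, -12.925).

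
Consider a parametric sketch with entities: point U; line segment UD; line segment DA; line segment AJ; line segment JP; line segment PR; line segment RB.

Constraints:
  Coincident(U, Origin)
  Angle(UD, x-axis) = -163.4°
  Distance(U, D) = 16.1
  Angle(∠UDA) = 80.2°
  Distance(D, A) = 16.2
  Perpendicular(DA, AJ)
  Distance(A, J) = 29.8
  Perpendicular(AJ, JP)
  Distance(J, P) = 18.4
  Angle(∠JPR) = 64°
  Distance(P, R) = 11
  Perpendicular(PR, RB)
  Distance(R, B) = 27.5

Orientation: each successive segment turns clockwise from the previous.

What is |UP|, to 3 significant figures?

14.8

DA ⟂ AJ, so AJ runs at 6.80°; with |AJ| = 29.8, J = (12.2, 15.0). AJ is perpendicular to JP, so JP runs at -83.2°; with |JP| = 18.4, P = (14.4, -3.26). Then |UP| = |P − U| = 14.8.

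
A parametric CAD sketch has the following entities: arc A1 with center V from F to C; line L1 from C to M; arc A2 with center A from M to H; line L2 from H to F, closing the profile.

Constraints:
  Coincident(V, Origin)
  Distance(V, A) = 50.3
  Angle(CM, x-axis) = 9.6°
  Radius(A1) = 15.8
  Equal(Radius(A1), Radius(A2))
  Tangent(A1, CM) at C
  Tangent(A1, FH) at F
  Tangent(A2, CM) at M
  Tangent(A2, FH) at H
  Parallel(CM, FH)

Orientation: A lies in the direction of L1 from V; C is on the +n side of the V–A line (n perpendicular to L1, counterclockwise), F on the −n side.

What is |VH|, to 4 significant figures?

52.72

The slot axis is L1's direction at 9.6°, so u = (cos 9.6°, sin 9.6°) = (0.9860, 0.1668) and n = (−sin 9.6°, cos 9.6°) = (-0.1668, 0.9860). V is at the origin and A lies 50.3 along u from V, so A = 50.3·u = (49.60, 8.388). Tangency of A1 to both parallel lines with radius 15.8 puts C and F at V ± 15.8·n: C = (-2.635, 15.58), F = (2.635, -15.58). Equal radii place M and H the same way about A: M = A + 15.8·n = (46.96, 23.97), H = A − 15.8·n = (52.23, -7.190). Then |VH| = |H − V| = 52.72.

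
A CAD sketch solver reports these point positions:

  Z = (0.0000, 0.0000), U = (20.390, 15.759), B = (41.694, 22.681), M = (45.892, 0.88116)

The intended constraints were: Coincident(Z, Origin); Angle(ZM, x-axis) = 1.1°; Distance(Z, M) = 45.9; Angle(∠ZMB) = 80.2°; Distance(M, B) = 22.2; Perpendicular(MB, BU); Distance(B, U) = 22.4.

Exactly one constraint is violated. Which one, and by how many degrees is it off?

Perpendicular(MB, BU) — off by 7.10°.

Z = (0.00, 0.00) ✓; ZM at 1.100° ✓; |ZM| = 45.90 ✓; ∠ZMB = 80.20° ✓; |MB| = 22.20 ✓; ∠(MB, BU) = 97.10° ✗; |BU| = 22.40 ✓.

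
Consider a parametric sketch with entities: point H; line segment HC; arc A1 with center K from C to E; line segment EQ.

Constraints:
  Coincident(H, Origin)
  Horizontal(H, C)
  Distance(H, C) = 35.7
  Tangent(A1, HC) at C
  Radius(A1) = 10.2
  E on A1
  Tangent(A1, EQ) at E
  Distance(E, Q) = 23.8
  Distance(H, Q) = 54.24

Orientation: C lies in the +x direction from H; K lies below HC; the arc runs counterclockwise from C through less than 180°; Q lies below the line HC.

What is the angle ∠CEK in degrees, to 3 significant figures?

27.5°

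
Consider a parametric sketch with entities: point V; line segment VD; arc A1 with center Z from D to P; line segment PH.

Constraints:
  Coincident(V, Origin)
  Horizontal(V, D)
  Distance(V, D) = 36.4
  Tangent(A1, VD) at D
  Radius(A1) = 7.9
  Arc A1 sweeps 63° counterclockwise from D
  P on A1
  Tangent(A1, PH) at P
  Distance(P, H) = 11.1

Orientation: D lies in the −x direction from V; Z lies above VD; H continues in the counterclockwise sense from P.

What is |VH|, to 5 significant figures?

28.165

V is at the origin; V and D share the same y with |VD| = 36.4 and D on the −x side, so D = (-36.400, 0.0000). Since A1 is tangent to VD there, ZD ⟂ VD, so Z = D + (0, 7.9) = (-36.400, 7.9000). On A1, D sits at bearing -90° from Z; a 63° counterclockwise sweep puts P at bearing -27°, so P = Z + 7.9·(cos -27°, sin -27°) = (-29.361, 4.3135). Since A1 is tangent to PH there, ZP ⟂ PH, so PH runs along (−sin -27°, cos -27°); with |PH| = 11.1, H = (-24.322, 14.204). Then |VH| = |H − V| = 28.165.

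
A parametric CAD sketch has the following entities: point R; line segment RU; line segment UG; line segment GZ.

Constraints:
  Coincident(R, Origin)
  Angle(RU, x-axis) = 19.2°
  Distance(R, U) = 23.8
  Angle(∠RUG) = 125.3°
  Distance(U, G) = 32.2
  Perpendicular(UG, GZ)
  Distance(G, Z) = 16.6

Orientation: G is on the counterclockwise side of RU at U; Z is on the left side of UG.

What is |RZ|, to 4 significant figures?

46.04

R is at the origin; RU runs at 19.2° with length 23.8, so U = 23.8·(cos 19.2°, sin 19.2°) = (22.48, 7.827). ∠RUG = 125.3°, so UG runs at 19.2° + (180° − 125.3°) = 73.90° from the x-axis; with |UG| = 32.2, G = U + 32.2·(cos 73.90°, sin 73.90°) = (31.41, 38.76). UG ⟂ GZ; with |GZ| = 16.6 on the left of UG, Z = G + 16.6·(-0.9608, 0.2773) = (15.46, 43.37). Then |RZ| = |Z − R| = 46.04.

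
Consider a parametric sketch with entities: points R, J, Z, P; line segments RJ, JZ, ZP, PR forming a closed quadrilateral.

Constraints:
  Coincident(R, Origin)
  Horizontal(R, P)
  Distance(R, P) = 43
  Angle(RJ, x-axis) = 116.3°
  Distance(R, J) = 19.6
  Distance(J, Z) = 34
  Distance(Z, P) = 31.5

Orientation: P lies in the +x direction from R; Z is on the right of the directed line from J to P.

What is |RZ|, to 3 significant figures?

15.5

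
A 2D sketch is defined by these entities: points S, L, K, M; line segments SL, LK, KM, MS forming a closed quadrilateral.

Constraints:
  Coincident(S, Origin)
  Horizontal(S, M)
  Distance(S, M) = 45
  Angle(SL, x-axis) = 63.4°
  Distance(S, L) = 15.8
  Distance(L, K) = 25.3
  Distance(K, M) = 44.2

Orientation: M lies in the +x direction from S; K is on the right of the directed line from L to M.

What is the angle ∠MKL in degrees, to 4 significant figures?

64.70°

Checks: |LK| = 25.30 ✓; |KM| = 44.20 ✓.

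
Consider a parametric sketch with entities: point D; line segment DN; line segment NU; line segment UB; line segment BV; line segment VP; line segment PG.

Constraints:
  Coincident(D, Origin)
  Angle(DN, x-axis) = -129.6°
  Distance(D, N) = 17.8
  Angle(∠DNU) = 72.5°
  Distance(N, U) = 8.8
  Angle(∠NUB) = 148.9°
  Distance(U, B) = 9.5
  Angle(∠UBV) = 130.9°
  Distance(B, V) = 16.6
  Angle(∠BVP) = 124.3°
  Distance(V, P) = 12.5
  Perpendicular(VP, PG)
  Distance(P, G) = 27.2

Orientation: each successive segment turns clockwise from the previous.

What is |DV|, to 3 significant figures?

15.0

∠NUB = 148.9° gives UB at 91.8° from the x-axis; with |UB| = 9.5, B = (-16.4, 3.17). ∠UBV = 130.9° gives BV at 42.7° from the x-axis; with |BV| = 16.6, V = (-4.22, 14.4). Then |DV| = |V − D| = 15.0.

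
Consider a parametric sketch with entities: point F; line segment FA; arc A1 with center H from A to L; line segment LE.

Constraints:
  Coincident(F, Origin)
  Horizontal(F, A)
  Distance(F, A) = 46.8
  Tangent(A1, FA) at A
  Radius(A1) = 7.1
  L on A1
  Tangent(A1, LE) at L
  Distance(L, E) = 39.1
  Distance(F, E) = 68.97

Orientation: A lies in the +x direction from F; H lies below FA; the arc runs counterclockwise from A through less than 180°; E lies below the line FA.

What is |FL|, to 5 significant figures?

40.993

Checks: |HL| = 7.100 ✓; ∠(HL, LE) = 90.00° ✓; |LE| = 39.10 ✓; |FE| = 68.97 ✓.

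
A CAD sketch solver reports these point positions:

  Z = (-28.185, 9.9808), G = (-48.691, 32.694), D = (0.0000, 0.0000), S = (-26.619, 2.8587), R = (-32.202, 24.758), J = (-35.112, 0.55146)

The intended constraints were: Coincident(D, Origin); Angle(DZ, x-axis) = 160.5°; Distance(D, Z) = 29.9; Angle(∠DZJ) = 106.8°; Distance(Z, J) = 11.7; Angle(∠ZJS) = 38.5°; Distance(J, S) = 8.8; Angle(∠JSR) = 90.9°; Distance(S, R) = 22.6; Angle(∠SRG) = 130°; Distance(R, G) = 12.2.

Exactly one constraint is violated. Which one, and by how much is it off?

Distance(R, G) = 12.2 — off by 6.10.

D = (0.00, 0.00) ✓; DZ at 160.5° ✓; |DZ| = 29.90 ✓; ∠DZJ = 106.8° ✓; |ZJ| = 11.70 ✓; ∠ZJS = 38.50° ✓; |JS| = 8.801 ✓; ∠JSR = 90.90° ✓; |SR| = 22.60 ✓; ∠SRG = 130.0° ✓; |RG| = 18.30 ✗.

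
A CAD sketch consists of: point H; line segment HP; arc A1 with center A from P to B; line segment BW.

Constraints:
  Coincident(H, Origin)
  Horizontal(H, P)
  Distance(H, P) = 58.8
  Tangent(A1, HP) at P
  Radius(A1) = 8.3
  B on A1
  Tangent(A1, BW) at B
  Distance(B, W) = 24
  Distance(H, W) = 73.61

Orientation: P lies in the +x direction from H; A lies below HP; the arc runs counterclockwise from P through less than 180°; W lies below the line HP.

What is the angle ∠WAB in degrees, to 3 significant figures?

70.9°

H is at the origin; H and P share the same y with |HP| = 58.8 and P on the +x side, so P = (58.8, 0.00). The tangent condition forces AP to be normal to HP, so A = P + (0, -8.3) = (58.8, -8.30). Since AB ⟂ BW (tangency), |AW| = √(8.3² + 24.0²) = 25.4 regardless of where B sits on A1. So W lies on both circle(H, 73.61) and circle(A, 25.4); the below-HP intersection is W = (66.0, -32.7). B is the foot of the tangent from W: B = (52.0, -13.1).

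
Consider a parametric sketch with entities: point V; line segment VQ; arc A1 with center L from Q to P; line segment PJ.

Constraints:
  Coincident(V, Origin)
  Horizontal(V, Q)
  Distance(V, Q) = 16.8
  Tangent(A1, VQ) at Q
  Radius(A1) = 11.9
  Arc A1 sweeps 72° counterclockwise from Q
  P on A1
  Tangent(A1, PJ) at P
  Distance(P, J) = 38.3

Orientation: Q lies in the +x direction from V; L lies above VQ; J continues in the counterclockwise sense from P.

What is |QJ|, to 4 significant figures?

50.29

On A1, Q sits at bearing -90° from L; a 72° counterclockwise sweep puts P at bearing -18°, so P = L + 11.9·(cos -18°, sin -18°) = (28.12, 8.223). The tangent condition forces LP to be normal to PJ, so PJ runs along (−sin -18°, cos -18°); with |PJ| = 38.3, J = (39.95, 44.65). Then |QJ| = |J − Q| = 50.29.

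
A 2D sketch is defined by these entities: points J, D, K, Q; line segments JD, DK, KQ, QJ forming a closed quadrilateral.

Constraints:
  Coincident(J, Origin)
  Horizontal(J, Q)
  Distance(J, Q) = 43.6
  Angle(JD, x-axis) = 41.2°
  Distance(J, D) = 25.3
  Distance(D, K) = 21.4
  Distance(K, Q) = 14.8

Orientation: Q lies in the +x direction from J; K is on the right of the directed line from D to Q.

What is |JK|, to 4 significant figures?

29.07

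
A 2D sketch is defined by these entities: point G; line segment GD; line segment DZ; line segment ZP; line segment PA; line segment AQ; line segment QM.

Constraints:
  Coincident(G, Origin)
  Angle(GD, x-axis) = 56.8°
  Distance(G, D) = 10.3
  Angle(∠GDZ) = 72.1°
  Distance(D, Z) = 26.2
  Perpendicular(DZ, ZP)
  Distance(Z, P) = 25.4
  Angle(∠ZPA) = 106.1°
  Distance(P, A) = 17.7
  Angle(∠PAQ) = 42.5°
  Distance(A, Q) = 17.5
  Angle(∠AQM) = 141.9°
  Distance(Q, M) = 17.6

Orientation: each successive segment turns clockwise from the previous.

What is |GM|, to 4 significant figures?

31.64

G is at the origin; GD runs at 56.8° with length 10.3, so D = (5.640, 8.619). ∠GDZ = 72.1° gives DZ at -51.10° from the x-axis; with |DZ| = 26.2, Z = (22.09, -11.77). The perpendicularity gives ZP at right angles to DZ, so ZP runs at -141.1°; with |ZP| = 25.4, P = (2.325, -27.72). ∠ZPA = 106.1° gives PA at 145.0° from the x-axis; with |PA| = 17.7, A = (-12.17, -17.57). ∠PAQ = 42.5° gives AQ at 7.500° from the x-axis; with |AQ| = 17.5, Q = (5.176, -15.29). ∠AQM = 141.9° gives QM at -30.60° from the x-axis; with |QM| = 17.6, M = (20.33, -24.24). Then |GM| = |M − G| = 31.64.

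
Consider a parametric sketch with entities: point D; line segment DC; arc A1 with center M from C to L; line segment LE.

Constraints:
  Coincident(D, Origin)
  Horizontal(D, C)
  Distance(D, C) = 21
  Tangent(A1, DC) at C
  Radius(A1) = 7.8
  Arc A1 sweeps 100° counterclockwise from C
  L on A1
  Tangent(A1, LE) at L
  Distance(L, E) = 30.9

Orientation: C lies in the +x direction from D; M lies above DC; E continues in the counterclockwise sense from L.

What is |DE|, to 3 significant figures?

45.9

On A1, C sits at bearing -90° from M; a 100° counterclockwise sweep puts L at bearing 10°, so L = M + 7.8·(cos 10°, sin 10°) = (28.7, 9.15). Tangency of A1 to LE means the radius ML is perpendicular to LE, so LE runs along (−sin 10°, cos 10°); with |LE| = 30.9, E = (23.3, 39.6). Then |DE| = |E − D| = 45.9.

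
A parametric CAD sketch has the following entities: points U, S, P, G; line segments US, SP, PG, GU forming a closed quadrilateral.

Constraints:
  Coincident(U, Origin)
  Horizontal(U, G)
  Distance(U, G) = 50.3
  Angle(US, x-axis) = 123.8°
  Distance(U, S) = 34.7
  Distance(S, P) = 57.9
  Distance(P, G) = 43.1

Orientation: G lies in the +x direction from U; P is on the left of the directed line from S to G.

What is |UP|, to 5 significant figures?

55.483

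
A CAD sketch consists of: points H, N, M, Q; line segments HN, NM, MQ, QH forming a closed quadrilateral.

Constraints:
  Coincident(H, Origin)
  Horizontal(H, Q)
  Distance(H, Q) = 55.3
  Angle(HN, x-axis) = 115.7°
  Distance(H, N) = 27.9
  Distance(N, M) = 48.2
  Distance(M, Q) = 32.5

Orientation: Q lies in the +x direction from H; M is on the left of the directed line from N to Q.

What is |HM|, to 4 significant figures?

44.60

Checks: |NM| = 48.20 ✓; |MQ| = 32.50 ✓.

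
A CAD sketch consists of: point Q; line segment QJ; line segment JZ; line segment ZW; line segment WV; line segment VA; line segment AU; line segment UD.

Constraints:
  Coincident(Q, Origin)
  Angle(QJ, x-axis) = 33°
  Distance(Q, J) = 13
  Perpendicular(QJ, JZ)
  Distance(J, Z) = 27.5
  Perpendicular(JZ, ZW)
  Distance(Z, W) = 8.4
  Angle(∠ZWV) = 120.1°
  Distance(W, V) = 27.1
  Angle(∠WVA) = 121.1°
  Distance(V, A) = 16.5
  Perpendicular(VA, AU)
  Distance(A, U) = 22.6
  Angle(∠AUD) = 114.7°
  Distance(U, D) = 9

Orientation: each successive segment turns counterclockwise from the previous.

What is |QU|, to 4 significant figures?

18.77

Q is at the origin; QJ runs at 33.0° with length 13.0, so J = (10.90, 7.080). QJ ⟂ JZ, so JZ runs at 123.0°; with |JZ| = 27.5, Z = (-4.075, 30.14). JZ is perpendicular to ZW, so ZW runs at -147.0°; with |ZW| = 8.4, W = (-11.12, 25.57). ∠ZWV = 120.1° gives WV at -87.10° from the x-axis; with |WV| = 27.1, V = (-9.749, -1.497). ∠WVA = 121.1° gives VA at -28.20° from the x-axis; with |VA| = 16.5, A = (4.793, -9.294). The perpendicularity gives AU at right angles to VA, so AU runs at 61.80°; with |AU| = 22.6, U = (15.47, 10.62). Then |QU| = |U − Q| = 18.77.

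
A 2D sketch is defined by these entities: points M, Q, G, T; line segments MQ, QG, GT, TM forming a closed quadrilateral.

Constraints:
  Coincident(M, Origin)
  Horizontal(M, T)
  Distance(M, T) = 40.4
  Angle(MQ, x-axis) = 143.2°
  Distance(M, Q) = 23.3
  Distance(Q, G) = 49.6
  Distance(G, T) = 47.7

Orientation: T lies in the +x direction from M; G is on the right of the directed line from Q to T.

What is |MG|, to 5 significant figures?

30.577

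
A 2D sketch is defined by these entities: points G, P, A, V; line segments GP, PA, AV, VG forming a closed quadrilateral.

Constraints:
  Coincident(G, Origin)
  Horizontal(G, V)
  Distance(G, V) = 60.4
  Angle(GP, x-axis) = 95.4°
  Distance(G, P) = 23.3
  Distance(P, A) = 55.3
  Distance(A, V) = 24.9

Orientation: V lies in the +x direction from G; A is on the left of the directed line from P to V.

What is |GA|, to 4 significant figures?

58.20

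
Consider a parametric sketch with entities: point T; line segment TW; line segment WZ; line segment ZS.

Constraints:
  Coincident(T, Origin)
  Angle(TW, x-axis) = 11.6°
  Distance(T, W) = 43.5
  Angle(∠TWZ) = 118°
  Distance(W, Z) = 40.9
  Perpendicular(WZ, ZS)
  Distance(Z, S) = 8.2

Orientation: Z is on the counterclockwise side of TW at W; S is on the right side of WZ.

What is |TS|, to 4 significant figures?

77.02

∠TWZ = 118.0°, so WZ runs at 11.6° + (180° − 118.0°) = 73.60° from the x-axis; with |WZ| = 40.9, Z = W + 40.9·(cos 73.60°, sin 73.60°) = (54.16, 47.98). WZ ⟂ ZS; with |ZS| = 8.2 on the right of WZ, S = Z + 8.2·(0.9593, -0.2823) = (62.03, 45.67). Then |TS| = |S − T| = 77.02.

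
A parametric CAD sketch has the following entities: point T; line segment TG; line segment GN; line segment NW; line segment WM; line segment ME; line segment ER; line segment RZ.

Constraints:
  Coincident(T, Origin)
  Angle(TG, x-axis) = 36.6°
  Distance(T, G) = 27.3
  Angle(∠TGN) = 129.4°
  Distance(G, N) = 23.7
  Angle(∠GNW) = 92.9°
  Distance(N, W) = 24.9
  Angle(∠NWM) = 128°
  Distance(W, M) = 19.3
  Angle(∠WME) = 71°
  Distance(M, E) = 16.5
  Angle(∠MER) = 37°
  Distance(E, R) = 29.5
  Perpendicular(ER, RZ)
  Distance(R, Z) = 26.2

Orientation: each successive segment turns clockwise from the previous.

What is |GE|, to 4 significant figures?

22.59

T is at the origin; TG runs at 36.6° with length 27.3, so G = (21.92, 16.28). ∠TGN = 129.4° gives GN at -14.00° from the x-axis; with |GN| = 23.7, N = (44.91, 10.54). ∠GNW = 92.9° gives NW at -101.1° from the x-axis; with |NW| = 24.9, W = (40.12, -13.89). ∠NWM = 128.0° gives WM at -153.1° from the x-axis; with |WM| = 19.3, M = (22.91, -22.62). ∠WME = 71.0° gives ME at 97.90° from the x-axis; with |ME| = 16.5, E = (20.64, -6.279). Then |GE| = |E − G| = 22.59.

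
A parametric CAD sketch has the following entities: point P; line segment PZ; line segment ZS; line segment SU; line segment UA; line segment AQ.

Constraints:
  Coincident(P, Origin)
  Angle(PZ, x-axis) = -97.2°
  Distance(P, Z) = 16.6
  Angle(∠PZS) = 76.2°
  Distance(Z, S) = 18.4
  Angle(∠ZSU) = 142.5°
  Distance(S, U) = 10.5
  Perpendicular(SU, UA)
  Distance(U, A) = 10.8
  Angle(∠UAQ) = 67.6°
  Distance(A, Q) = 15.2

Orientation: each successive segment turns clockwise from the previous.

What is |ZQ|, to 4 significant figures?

12.66

P is at the origin; PZ runs at -97.2° with length 16.6, so Z = (-2.081, -16.47). ∠PZS = 76.2° gives ZS at 159.0° from the x-axis; with |ZS| = 18.4, S = (-19.26, -9.875). ∠ZSU = 142.5° gives SU at 121.5° from the x-axis; with |SU| = 10.5, U = (-24.74, -0.9224). SU is perpendicular to UA, so UA runs at 31.50°; with |UA| = 10.8, A = (-15.54, 4.721). ∠UAQ = 67.6° gives AQ at -80.90° from the x-axis; with |AQ| = 15.2, Q = (-13.13, -10.29). Then |ZQ| = |Q − Z| = 12.66.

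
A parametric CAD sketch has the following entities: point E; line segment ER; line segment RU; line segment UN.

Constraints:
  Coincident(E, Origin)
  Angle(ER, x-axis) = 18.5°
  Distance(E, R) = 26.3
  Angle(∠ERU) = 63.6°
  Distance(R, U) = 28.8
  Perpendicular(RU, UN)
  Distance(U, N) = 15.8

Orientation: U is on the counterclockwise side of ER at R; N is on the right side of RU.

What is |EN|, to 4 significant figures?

42.91

E is at the origin; ER runs at 18.5° with length 26.3, so R = 26.3·(cos 18.5°, sin 18.5°) = (24.94, 8.345). ∠ERU = 63.6°, so RU runs at 18.5° + (180° − 63.6°) = 134.9° from the x-axis; with |RU| = 28.8, U = R + 28.8·(cos 134.9°, sin 134.9°) = (4.612, 28.75). The perpendicularity gives UN at right angles to RU; with |UN| = 15.8 on the right of RU, N = U + 15.8·(0.7083, 0.7059) = (15.80, 39.90). Then |EN| = |N − E| = 42.91.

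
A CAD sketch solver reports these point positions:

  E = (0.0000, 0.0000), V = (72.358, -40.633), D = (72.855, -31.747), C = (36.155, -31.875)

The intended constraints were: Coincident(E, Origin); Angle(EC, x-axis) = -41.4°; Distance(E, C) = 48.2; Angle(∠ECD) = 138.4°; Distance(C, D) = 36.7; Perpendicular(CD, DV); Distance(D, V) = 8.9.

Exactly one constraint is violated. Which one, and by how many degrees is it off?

Perpendicular(CD, DV) — off by 3.40°.

E = (0.00, 0.00) ✓; EC at -41.40° ✓; |EC| = 48.20 ✓; ∠ECD = 138.4° ✓; |CD| = 36.70 ✓; ∠(CD, DV) = 93.40° ✗; |DV| = 8.900 ✓.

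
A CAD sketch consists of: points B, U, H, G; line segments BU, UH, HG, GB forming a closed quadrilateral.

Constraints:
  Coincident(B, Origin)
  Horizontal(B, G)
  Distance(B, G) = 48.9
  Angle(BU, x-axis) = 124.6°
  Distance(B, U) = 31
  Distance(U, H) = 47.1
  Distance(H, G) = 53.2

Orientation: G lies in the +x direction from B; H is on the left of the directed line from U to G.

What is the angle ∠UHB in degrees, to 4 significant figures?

35.46°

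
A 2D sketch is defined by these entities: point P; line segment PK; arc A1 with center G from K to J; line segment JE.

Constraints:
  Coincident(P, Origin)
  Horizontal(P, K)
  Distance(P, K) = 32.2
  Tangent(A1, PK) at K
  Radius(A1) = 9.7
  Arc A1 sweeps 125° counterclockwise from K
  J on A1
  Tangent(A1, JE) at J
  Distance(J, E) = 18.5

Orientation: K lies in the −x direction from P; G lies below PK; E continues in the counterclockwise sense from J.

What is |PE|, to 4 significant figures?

42.40

P is at the origin; PK is horizontal with |PK| = 32.2 and K on the −x side, so K = (-32.20, 0.000). Since A1 is tangent to PK there, GK ⟂ PK, so G = K + (0, -9.7) = (-32.20, -9.700). On A1, K sits at bearing 90° from G; a 125° counterclockwise sweep puts J at bearing 215°, so J = G + 9.7·(cos 215°, sin 215°) = (-40.15, -15.26). A1 meets JE tangentially, so GJ is at right angles to JE, so JE runs along (−sin 215°, cos 215°); with |JE| = 18.5, E = (-29.53, -30.42). Then |PE| = |E − P| = 42.40.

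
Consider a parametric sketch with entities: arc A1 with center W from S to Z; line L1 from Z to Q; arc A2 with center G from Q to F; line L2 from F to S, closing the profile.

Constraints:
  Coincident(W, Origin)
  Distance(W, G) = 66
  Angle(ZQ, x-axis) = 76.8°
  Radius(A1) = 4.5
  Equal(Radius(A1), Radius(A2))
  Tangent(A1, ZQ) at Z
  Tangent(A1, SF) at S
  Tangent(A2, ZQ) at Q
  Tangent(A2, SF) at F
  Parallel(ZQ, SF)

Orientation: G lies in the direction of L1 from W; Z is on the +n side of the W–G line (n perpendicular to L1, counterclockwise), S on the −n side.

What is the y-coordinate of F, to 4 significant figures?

63.23

The slot axis is L1's direction at 76.8°, so u = (cos 76.8°, sin 76.8°) = (0.2284, 0.9736) and n = (−sin 76.8°, cos 76.8°) = (-0.9736, 0.2284). W is at the origin and G lies 66.0 along u from W, so G = 66.0·u = (15.07, 64.26). Tangency of A1 to both parallel lines with radius 4.5 puts Z and S at W ± 4.5·n: Z = (-4.381, 1.028), S = (4.381, -1.028). Equal radii place Q and F the same way about G: Q = G + 4.5·n = (10.69, 65.28), F = G − 4.5·n = (19.45, 63.23). So F.y = 63.23.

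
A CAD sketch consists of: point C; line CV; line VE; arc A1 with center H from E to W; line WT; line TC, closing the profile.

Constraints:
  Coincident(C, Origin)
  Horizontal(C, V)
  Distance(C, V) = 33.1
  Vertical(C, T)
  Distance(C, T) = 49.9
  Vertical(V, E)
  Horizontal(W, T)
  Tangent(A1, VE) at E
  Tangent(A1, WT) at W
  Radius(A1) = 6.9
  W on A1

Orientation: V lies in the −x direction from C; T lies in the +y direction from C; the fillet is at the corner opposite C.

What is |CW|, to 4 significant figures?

56.36

C is at the origin; C and V share the same y with |CV| = 33.1 and V on the −x side, so V = (-33.10, 0.000). CT is vertical with |CT| = 49.9 and T on the +y side, so T = (0.000, 49.90). The virtual corner opposite C is at (-33.10, 49.90). Tangency of A1 to VE means the radius HE is perpendicular to VE and A1 meets WT tangentially, so HW is at right angles to WT, with radius 6.9, so the center H sits 6.9 in from both sides at H = (-26.20, 43.00). That places the tangent points at E = (-33.10, 43.00) on VE and W = (-26.20, 49.90) on WT. Then |CW| = |W − C| = 56.36.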